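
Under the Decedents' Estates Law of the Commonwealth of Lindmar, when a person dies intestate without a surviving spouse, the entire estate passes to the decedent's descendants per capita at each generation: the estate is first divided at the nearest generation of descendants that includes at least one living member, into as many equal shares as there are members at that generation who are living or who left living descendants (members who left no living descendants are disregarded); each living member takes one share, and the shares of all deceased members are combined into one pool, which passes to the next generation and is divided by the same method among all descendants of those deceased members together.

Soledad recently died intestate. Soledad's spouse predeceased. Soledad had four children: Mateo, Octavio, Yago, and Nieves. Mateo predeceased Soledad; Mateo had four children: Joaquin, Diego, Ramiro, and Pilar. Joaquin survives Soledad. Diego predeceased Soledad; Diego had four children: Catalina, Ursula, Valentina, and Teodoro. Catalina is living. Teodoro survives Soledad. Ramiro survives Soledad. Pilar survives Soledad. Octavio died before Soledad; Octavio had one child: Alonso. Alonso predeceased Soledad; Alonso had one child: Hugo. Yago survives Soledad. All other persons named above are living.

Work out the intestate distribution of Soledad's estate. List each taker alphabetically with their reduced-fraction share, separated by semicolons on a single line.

Catalina 1/25; Hugo 1/25; Joaquin 1/10; Nieves 1/4; Pilar 1/10; Ramiro 1/10; Teodoro 1/25; Ursula 1/25; Valentina 1/25; Yago 1/4

There is no surviving spouse, so the entire estate passes to Soledad's descendants per capita at each generation.
At generation 1 (Mateo, Octavio, Yago, Nieves) there are 4 shares of (1)/4 = 1/4 each.
Living: Yago and Nieves — each takes 1/4.
Deceased: Mateo and Octavio. Their combined 1/2 is pooled and carried to generation 2.
At generation 2 (Joaquin, Diego, Ramiro, Pilar, Alonso) there are 5 shares of (1/2)/5 = 1/10 each.
Living: Joaquin, Ramiro, and Pilar — each takes 1/10.
Deceased: Diego and Alonso. Their combined 1/5 is pooled and carried to generation 3.
At generation 3 (Catalina, Ursula, Valentina, Teodoro, Hugo) there are 5 shares of (1/5)/5 = 1/25 each.
Living: Catalina, Ursula, Valentina, Teodoro, and Hugo — each takes 1/25.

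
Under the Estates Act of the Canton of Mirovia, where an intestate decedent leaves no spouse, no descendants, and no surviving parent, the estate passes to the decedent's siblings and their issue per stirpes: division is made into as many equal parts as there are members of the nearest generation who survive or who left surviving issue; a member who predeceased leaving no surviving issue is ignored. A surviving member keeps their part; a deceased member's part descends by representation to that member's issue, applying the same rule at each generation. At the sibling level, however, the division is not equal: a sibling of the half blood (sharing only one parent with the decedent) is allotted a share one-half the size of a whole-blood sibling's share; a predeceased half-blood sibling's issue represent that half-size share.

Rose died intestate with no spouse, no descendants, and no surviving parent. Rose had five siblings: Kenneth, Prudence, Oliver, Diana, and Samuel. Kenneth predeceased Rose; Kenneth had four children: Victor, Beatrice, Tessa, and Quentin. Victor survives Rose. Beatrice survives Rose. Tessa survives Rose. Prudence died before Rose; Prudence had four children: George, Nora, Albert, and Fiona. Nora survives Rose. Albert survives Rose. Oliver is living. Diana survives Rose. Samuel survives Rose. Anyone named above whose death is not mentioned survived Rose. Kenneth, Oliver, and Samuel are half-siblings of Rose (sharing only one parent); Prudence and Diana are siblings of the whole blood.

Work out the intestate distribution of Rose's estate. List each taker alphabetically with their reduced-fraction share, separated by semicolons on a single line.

Albert 1/14; Beatrice 1/28; Diana 2/7; Fiona 1/14; George 1/14; Nora 1/14; Oliver 1/7; Quentin 1/28; Samuel 1/7; Tessa 1/28; Victor 1/28

No spouse, descendants, or parent survives, so the estate passes to Rose's siblings per stirpes.
Half-blood siblings count for one-half the weight of whole-blood siblings at the initial division.
Dividing 1 in proportion to weights (total weight 7/2): Kenneth (weight 1/2) → 1/7; Prudence (weight 1) → 2/7; Oliver (weight 1/2) → 1/7; Diana (weight 1) → 2/7; Samuel (weight 1/2) → 1/7.
Kenneth predeceased; the 1/7 allotted to Kenneth's branch passes to Kenneth's issue by representation.
The 1/7 is divided into 4 equal shares of 1/28 among Victor, Beatrice, Tessa, Quentin.
Victor is living and takes 1/28.
Beatrice is living and takes 1/28.
Tessa is living and takes 1/28.
Quentin is living and takes 1/28.
Prudence predeceased; the 2/7 allotted to Prudence's branch passes to Prudence's issue by representation.
The 2/7 is divided into 4 equal shares of 1/14 among George, Nora, Albert, Fiona.
George is living and takes 1/14.
Nora is living and takes 1/14.
Albert is living and takes 1/14.
Fiona is living and takes 1/14.
Oliver is living and takes 1/7.
Diana is living and takes 2/7.
Samuel is living and takes 1/7.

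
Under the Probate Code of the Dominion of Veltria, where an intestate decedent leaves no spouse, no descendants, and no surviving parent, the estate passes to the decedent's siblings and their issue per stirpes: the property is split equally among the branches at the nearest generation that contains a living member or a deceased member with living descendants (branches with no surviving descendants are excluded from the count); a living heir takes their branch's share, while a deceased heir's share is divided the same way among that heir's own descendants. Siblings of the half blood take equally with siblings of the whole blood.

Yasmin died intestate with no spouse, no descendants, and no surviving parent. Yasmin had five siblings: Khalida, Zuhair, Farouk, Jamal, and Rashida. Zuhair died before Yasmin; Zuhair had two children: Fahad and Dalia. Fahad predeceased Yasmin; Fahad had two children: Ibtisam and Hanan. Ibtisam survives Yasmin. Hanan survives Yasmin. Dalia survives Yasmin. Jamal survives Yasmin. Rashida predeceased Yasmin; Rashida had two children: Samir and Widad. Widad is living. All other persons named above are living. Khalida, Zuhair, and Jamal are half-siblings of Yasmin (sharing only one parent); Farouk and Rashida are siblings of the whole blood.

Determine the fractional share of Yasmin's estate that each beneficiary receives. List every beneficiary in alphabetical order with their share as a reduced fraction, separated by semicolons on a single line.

Dalia 1/10; Farouk 1/5; Hanan 1/20; Ibtisam 1/20; Jamal 1/5; Khalida 1/5; Samir 1/10; Widad 1/10

No spouse, descendants, or parent survives, so the estate passes to Yasmin's siblings per stirpes.
Half-blood and whole-blood siblings take equally under the stated rule.
The estate is divided into 5 equal shares of 1/5 among Khalida, Zuhair, Farouk, Jamal, Rashida.
Khalida is living and takes 1/5.
Zuhair predeceased; the 1/5 allotted to Zuhair's branch passes to Zuhair's issue by representation.
The 1/5 is divided into 2 equal shares of 1/10 among Fahad, Dalia.
Fahad predeceased; the 1/10 allotted to Fahad's branch passes to Fahad's issue by representation.
The 1/10 is divided into 2 equal shares of 1/20 among Ibtisam, Hanan.
Ibtisam is living and takes 1/20.
Hanan is living and takes 1/20.
Dalia is living and takes 1/10.
Farouk is living and takes 1/5.
Jamal is living and takes 1/5.
Rashida predeceased; the 1/5 allotted to Rashida's branch passes to Rashida's issue by representation.
The 1/5 is divided into 2 equal shares of 1/10 among Samir, Widad.
Samir is living and takes 1/10.
Widad is living and takes 1/10.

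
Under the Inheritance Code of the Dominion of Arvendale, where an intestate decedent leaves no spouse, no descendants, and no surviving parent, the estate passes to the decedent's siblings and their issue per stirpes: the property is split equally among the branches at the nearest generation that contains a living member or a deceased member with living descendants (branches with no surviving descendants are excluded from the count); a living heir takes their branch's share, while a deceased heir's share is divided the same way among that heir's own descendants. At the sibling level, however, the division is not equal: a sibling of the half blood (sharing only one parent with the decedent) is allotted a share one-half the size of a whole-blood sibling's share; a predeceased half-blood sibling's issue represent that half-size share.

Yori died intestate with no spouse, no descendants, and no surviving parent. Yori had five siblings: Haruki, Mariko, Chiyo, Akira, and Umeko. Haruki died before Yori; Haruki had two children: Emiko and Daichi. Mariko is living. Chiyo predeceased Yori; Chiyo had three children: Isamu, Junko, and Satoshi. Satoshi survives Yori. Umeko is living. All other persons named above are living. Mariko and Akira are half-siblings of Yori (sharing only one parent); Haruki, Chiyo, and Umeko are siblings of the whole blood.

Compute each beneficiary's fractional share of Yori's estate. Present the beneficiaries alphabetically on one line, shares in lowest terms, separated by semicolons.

No spouse, descendants, or parent survives, so the estate passes to Yori's siblings per stirpes.
Half-blood siblings count for one-half the weight of whole-blood siblings at the initial division.
Dividing 1 in proportion to weights (total weight 4): Haruki (weight 1) → 1/4; Mariko (weight 1/2) → 1/8; Chiyo (weight 1) → 1/4; Akira (weight 1/2) → 1/8; Umeko (weight 1) → 1/4.
Haruki predeceased; the 1/4 allotted to Haruki's branch passes to Haruki's issue by representation.
The 1/4 is divided into 2 equal shares of 1/8 among Emiko, Daichi.
Emiko is living and takes 1/8.
Daichi is living and takes 1/8.
Mariko is living and takes 1/8.
Chiyo predeceased; the 1/4 allotted to Chiyo's branch passes to Chiyo's issue by representation.
The 1/4 is divided into 3 equal shares of 1/12 among Isamu, Junko, Satoshi.
Isamu is living and takes 1/12.
Junko is living and takes 1/12.
Satoshi is living and takes 1/12.
Akira is living and takes 1/8.
Umeko is living and takes 1/4.

Akira 1/8; Daichi 1/8; Emiko 1/8; Isamu 1/12; Junko 1/12; Mariko 1/8; Satoshi 1/12; Umeko 1/4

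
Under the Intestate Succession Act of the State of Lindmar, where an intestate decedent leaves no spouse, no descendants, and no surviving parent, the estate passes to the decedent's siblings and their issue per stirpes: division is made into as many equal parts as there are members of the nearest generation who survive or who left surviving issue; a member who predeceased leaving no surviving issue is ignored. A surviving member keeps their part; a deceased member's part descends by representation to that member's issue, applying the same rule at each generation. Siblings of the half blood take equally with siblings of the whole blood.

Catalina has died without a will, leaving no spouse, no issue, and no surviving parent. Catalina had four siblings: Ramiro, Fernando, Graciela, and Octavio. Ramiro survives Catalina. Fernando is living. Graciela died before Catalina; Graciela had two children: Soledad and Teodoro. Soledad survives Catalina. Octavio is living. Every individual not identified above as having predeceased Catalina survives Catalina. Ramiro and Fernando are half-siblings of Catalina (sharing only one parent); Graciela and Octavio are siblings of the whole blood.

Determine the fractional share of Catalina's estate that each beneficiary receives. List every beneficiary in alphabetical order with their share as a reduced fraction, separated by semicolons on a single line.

Fernando 1/4; Octavio 1/4; Ramiro 1/4; Soledad 1/8; Teodoro 1/8

No spouse, descendants, or parent survives, so the estate passes to Catalina's siblings per stirpes.
Half-blood and whole-blood siblings take equally under the stated rule.
The estate is divided into 4 equal shares of 1/4 among Ramiro, Fernando, Graciela, Octavio.
Ramiro is living and takes 1/4.
Fernando is living and takes 1/4.
Graciela predeceased; the 1/4 allotted to Graciela's branch passes to Graciela's issue by representation.
The 1/4 is divided into 2 equal shares of 1/8 among Soledad, Teodoro.
Soledad is living and takes 1/8.
Teodoro is living and takes 1/8.
Octavio is living and takes 1/4.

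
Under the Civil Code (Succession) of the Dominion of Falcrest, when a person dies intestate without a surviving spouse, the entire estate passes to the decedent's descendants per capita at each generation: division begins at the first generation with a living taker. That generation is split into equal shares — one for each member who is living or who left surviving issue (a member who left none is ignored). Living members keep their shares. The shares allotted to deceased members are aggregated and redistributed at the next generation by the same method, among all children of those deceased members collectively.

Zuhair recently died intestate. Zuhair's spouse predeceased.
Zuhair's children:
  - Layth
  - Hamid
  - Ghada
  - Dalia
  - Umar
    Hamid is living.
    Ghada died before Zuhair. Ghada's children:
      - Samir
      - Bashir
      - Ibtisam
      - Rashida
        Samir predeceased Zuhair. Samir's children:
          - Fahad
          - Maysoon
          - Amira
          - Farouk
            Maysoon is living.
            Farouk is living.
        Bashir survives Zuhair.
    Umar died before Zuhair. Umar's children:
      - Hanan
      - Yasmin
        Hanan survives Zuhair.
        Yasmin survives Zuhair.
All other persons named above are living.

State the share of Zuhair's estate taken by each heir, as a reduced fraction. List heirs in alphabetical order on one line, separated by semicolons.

Amira 1/60; Bashir 1/15; Dalia 1/5; Fahad 1/60; Farouk 1/60; Hamid 1/5; Hanan 1/15; Ibtisam 1/15; Layth 1/5; Maysoon 1/60; Rashida 1/15; Yasmin 1/15

There is no surviving spouse, so the entire estate passes to Zuhair's descendants per capita at each generation.
At generation 1 (Layth, Hamid, Ghada, Dalia, Umar) there are 5 shares of (1)/5 = 1/5 each.
Living: Layth, Hamid, and Dalia — each takes 1/5.
Deceased: Ghada and Umar. Their combined 2/5 is pooled and carried to generation 2.
At generation 2 (Samir, Bashir, Ibtisam, Rashida, Hanan, Yasmin) there are 6 shares of (2/5)/6 = 1/15 each.
Living: Bashir, Ibtisam, Rashida, Hanan, and Yasmin — each takes 1/15.
Deceased: Samir. That 1/15 share is carried to generation 3.
At generation 3 (Fahad, Maysoon, Amira, Farouk) there are 4 shares of (1/15)/4 = 1/60 each.
Living: Fahad, Maysoon, Amira, and Farouk — each takes 1/60.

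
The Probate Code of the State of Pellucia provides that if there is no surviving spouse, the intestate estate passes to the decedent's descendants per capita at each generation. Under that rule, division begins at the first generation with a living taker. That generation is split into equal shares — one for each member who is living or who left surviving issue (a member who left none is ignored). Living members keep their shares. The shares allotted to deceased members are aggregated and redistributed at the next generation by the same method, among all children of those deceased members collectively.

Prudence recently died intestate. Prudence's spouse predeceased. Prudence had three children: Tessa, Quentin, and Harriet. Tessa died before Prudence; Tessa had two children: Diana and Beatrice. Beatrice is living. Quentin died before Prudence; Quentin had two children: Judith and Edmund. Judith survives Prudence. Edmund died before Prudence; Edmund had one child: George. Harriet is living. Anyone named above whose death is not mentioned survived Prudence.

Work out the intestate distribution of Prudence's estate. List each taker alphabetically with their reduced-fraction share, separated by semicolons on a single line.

Beatrice 1/6; Diana 1/6; George 1/6; Harriet 1/3; Judith 1/6

There is no surviving spouse, so the entire estate passes to Prudence's descendants per capita at each generation.
At generation 1 (Tessa, Quentin, Harriet) there are 3 shares of (1)/3 = 1/3 each.
Living: Harriet — each takes 1/3.
Deceased: Tessa and Quentin. Their combined 2/3 is pooled and carried to generation 2.
At generation 2 (Diana, Beatrice, Judith, Edmund) there are 4 shares of (2/3)/4 = 1/6 each.
Living: Diana, Beatrice, and Judith — each takes 1/6.
Deceased: Edmund. That 1/6 share is carried to generation 3.
At generation 3 (George) there are 1 shares of (1/6)/1 = 1/6 each.
Living: George — each takes 1/6.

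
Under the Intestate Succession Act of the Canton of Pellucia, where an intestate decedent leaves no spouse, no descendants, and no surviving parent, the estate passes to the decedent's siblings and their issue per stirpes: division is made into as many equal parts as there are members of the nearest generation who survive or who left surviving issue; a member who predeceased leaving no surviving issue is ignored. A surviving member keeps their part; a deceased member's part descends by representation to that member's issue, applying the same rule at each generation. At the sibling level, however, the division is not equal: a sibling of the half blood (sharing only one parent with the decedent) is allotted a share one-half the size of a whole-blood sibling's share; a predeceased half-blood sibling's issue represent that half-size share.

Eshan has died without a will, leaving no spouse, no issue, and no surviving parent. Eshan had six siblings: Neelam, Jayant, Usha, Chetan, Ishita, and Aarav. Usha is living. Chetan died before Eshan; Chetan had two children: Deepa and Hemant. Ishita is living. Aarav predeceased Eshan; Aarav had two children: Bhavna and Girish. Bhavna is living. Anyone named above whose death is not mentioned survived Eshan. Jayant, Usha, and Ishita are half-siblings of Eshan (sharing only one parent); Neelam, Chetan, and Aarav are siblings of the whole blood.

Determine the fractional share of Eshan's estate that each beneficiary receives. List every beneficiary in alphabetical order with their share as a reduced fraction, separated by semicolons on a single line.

No spouse, descendants, or parent survives, so the estate passes to Eshan's siblings per stirpes.
Half-blood siblings count for one-half the weight of whole-blood siblings at the initial division.
Dividing 1 in proportion to weights (total weight 9/2): Neelam (weight 1) → 2/9; Jayant (weight 1/2) → 1/9; Usha (weight 1/2) → 1/9; Chetan (weight 1) → 2/9; Ishita (weight 1/2) → 1/9; Aarav (weight 1) → 2/9.
Neelam is living and takes 2/9.
Jayant is living and takes 1/9.
Usha is living and takes 1/9.
Chetan predeceased; the 2/9 allotted to Chetan's branch passes to Chetan's issue by representation.
The 2/9 is divided into 2 equal shares of 1/9 among Deepa, Hemant.
Deepa is living and takes 1/9.
Hemant is living and takes 1/9.
Ishita is living and takes 1/9.
Aarav predeceased; the 2/9 allotted to Aarav's branch passes to Aarav's issue by representation.
The 2/9 is divided into 2 equal shares of 1/9 among Bhavna, Girish.
Bhavna is living and takes 1/9.
Girish is living and takes 1/9.

Bhavna 1/9; Deepa 1/9; Girish 1/9; Hemant 1/9; Ishita 1/9; Jayant 1/9; Neelam 2/9; Usha 1/9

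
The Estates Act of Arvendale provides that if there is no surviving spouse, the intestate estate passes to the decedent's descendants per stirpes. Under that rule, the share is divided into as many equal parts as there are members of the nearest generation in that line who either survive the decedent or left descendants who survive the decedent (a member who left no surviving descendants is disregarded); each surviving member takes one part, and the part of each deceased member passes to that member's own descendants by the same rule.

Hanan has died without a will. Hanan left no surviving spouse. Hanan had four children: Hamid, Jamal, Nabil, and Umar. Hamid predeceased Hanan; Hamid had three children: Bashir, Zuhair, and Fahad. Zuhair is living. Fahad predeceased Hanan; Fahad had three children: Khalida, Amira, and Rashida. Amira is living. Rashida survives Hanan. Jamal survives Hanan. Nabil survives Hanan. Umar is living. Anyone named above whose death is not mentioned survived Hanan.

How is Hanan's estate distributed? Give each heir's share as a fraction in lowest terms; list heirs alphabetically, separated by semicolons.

There is no surviving spouse, so the entire estate passes to Hanan's descendants per stirpes.
The estate is divided into 4 equal shares of 1/4 among Hamid, Jamal, Nabil, Umar.
Hamid predeceased; the 1/4 allotted to Hamid's branch passes to Hamid's issue by representation.
The 1/4 is divided into 3 equal shares of 1/12 among Bashir, Zuhair, Fahad.
Bashir is living and takes 1/12.
Zuhair is living and takes 1/12.
Fahad predeceased; the 1/12 allotted to Fahad's branch passes to Fahad's issue by representation.
The 1/12 is divided into 3 equal shares of 1/36 among Khalida, Amira, Rashida.
Khalida is living and takes 1/36.
Amira is living and takes 1/36.
Rashida is living and takes 1/36.
Jamal is living and takes 1/4.
Nabil is living and takes 1/4.
Umar is living and takes 1/4.

Amira 1/36; Bashir 1/12; Jamal 1/4; Khalida 1/36; Nabil 1/4; Rashida 1/36; Umar 1/4; Zuhair 1/12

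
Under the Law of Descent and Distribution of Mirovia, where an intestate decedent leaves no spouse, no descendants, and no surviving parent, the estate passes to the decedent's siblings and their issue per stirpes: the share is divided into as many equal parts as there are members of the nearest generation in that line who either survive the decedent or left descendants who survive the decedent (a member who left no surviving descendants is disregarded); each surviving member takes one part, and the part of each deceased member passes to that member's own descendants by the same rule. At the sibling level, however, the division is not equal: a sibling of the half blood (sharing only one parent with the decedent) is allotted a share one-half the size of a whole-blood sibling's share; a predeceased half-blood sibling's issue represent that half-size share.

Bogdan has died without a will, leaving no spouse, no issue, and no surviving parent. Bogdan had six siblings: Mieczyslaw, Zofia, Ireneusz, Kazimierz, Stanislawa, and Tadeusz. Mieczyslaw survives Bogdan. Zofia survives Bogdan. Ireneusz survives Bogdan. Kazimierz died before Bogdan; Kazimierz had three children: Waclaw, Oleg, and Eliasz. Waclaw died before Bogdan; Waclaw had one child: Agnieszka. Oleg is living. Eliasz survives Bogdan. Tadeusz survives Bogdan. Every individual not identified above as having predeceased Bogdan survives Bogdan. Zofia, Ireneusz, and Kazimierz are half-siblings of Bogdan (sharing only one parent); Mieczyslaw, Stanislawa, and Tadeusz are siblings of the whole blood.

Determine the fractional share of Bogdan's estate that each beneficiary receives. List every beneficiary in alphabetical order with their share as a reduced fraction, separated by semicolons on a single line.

No spouse, descendants, or parent survives, so the estate passes to Bogdan's siblings per stirpes.
Half-blood siblings count for one-half the weight of whole-blood siblings at the initial division.
Dividing 1 in proportion to weights (total weight 9/2): Mieczyslaw (weight 1) → 2/9; Zofia (weight 1/2) → 1/9; Ireneusz (weight 1/2) → 1/9; Kazimierz (weight 1/2) → 1/9; Stanislawa (weight 1) → 2/9; Tadeusz (weight 1) → 2/9.
Mieczyslaw is living and takes 2/9.
Zofia is living and takes 1/9.
Ireneusz is living and takes 1/9.
Kazimierz predeceased; the 1/9 allotted to Kazimierz's branch passes to Kazimierz's issue by representation.
The 1/9 is divided into 3 equal shares of 1/27 among Waclaw, Oleg, Eliasz.
Waclaw predeceased; the 1/27 allotted to Waclaw's branch passes to Waclaw's issue by representation.
Agnieszka is the sole taker at this level and receives the full 1/27.
Oleg is living and takes 1/27.
Eliasz is living and takes 1/27.
Stanislawa is living and takes 2/9.
Tadeusz is living and takes 2/9.

Agnieszka 1/27; Eliasz 1/27; Ireneusz 1/9; Mieczyslaw 2/9; Oleg 1/27; Stanislawa 2/9; Tadeusz 2/9; Zofia 1/9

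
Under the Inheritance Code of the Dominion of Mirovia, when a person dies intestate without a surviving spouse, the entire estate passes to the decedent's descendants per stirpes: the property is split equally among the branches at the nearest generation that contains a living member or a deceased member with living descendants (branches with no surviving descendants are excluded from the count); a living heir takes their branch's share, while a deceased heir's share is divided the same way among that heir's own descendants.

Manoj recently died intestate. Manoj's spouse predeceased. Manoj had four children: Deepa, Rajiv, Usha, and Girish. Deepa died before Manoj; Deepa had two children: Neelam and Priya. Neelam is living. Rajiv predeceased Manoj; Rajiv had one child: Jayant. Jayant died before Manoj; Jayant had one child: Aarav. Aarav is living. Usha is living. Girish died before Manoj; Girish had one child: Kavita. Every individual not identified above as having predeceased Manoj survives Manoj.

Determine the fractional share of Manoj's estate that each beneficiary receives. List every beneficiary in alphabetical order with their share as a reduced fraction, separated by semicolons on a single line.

There is no surviving spouse, so the entire estate passes to Manoj's descendants per stirpes.
The estate is divided into 4 equal shares of 1/4 among Deepa, Rajiv, Usha, Girish.
Deepa predeceased; the 1/4 allotted to Deepa's branch passes to Deepa's issue by representation.
The 1/4 is divided into 2 equal shares of 1/8 among Neelam, Priya.
Neelam is living and takes 1/8.
Priya is living and takes 1/8.
Rajiv predeceased; the 1/4 allotted to Rajiv's branch passes to Rajiv's issue by representation.
Jayant's line is the sole branch at this level, so the full 1/4 passes to Jayant's issue by representation.
Aarav is the sole taker at this level and receives the full 1/4.
Usha is living and takes 1/4.
Girish predeceased; the 1/4 allotted to Girish's branch passes to Girish's issue by representation.
Kavita is the sole taker at this level and receives the full 1/4.

Aarav 1/4; Kavita 1/4; Neelam 1/8; Priya 1/8; Usha 1/4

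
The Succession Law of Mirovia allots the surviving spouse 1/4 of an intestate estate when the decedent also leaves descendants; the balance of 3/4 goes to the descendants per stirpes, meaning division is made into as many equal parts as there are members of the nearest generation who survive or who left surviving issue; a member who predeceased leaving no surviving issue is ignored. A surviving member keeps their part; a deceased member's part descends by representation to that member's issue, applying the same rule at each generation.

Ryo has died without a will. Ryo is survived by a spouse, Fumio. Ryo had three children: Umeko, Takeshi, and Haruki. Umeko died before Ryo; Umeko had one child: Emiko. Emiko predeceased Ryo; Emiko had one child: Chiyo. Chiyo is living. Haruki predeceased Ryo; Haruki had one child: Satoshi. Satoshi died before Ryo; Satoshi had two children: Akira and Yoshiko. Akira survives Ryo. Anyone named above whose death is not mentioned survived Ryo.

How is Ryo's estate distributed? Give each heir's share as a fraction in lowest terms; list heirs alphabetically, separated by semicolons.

Akira 1/8; Chiyo 1/4; Fumio 1/4; Takeshi 1/4; Yoshiko 1/8

Fumio, as surviving spouse, takes 1/4.
The remaining 3/4 passes to Ryo's descendants per stirpes.
The 3/4 is divided into 3 equal shares of 1/4 among Umeko, Takeshi, Haruki.
Umeko predeceased; the 1/4 allotted to Umeko's branch passes to Umeko's issue by representation.
Emiko's line is the sole branch at this level, so the full 1/4 passes to Emiko's issue by representation.
Chiyo is the sole taker at this level and receives the full 1/4.
Takeshi is living and takes 1/4.
Haruki predeceased; the 1/4 allotted to Haruki's branch passes to Haruki's issue by representation.
Satoshi's line is the sole branch at this level, so the full 1/4 passes to Satoshi's issue by representation.
The 1/4 is divided into 2 equal shares of 1/8 among Akira, Yoshiko.
Akira is living and takes 1/8.
Yoshiko is living and takes 1/8.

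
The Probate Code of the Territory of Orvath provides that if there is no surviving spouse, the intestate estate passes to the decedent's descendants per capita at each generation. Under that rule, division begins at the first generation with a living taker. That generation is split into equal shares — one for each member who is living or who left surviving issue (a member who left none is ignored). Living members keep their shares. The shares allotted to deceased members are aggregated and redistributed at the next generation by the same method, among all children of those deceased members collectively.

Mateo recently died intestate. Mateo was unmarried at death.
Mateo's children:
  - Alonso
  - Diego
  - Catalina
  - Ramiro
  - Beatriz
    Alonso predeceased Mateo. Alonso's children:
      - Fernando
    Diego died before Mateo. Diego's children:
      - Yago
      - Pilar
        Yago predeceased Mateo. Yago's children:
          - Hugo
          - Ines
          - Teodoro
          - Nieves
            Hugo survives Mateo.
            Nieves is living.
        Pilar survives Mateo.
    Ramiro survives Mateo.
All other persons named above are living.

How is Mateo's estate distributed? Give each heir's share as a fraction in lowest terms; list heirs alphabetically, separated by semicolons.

There is no surviving spouse, so the entire estate passes to Mateo's descendants per capita at each generation.
At generation 1 (Alonso, Diego, Catalina, Ramiro, Beatriz) there are 5 shares of (1)/5 = 1/5 each.
Living: Catalina, Ramiro, and Beatriz — each takes 1/5.
Deceased: Alonso and Diego. Their combined 2/5 is pooled and carried to generation 2.
At generation 2 (Fernando, Yago, Pilar) there are 3 shares of (2/5)/3 = 2/15 each.
Living: Fernando and Pilar — each takes 2/15.
Deceased: Yago. That 2/15 share is carried to generation 3.
At generation 3 (Hugo, Ines, Teodoro, Nieves) there are 4 shares of (2/15)/4 = 1/30 each.
Living: Hugo, Ines, Teodoro, and Nieves — each takes 1/30.

Beatriz 1/5; Catalina 1/5; Fernando 2/15; Hugo 1/30; Ines 1/30; Nieves 1/30; Pilar 2/15; Ramiro 1/5; Teodoro 1/30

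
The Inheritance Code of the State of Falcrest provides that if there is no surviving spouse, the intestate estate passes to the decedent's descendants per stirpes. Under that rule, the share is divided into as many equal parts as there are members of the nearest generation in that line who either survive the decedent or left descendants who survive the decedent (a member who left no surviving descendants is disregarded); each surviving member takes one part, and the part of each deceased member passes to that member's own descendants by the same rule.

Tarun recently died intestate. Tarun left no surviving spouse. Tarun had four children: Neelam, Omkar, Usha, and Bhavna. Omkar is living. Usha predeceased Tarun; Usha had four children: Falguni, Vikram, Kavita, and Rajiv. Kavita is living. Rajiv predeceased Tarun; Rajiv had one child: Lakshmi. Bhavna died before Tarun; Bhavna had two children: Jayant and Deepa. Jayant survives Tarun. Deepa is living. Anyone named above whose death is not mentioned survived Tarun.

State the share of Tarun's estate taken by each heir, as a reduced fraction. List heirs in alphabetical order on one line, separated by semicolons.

There is no surviving spouse, so the entire estate passes to Tarun's descendants per stirpes.
The estate is divided into 4 equal shares of 1/4 among Neelam, Omkar, Usha, Bhavna.
Neelam is living and takes 1/4.
Omkar is living and takes 1/4.
Usha predeceased; the 1/4 allotted to Usha's branch passes to Usha's issue by representation.
The 1/4 is divided into 4 equal shares of 1/16 among Falguni, Vikram, Kavita, Rajiv.
Falguni is living and takes 1/16.
Vikram is living and takes 1/16.
Kavita is living and takes 1/16.
Rajiv predeceased; the 1/16 allotted to Rajiv's branch passes to Rajiv's issue by representation.
Lakshmi is the sole taker at this level and receives the full 1/16.
Bhavna predeceased; the 1/4 allotted to Bhavna's branch passes to Bhavna's issue by representation.
The 1/4 is divided into 2 equal shares of 1/8 among Jayant, Deepa.
Jayant is living and takes 1/8.
Deepa is living and takes 1/8.

Deepa 1/8; Falguni 1/16; Jayant 1/8; Kavita 1/16; Lakshmi 1/16; Neelam 1/4; Omkar 1/4; Vikram 1/16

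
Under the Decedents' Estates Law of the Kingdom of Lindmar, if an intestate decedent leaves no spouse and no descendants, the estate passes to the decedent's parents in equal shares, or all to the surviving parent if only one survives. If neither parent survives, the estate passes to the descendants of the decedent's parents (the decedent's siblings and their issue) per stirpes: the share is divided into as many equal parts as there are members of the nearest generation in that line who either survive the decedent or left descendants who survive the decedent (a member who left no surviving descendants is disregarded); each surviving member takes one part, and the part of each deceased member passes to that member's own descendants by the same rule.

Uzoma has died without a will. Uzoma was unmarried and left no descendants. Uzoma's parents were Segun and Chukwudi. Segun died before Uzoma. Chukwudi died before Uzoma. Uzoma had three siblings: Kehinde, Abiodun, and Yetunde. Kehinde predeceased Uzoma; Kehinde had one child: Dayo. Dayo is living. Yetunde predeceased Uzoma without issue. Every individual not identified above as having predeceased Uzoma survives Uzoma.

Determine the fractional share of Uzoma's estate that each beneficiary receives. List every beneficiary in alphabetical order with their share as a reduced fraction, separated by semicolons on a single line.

Abiodun 1/2; Dayo 1/2

Neither parent survives and there are no descendants, so the estate passes to Uzoma's siblings and their issue per stirpes.
Yetunde left no surviving issue, so that branch lapses and is disregarded.
The estate is divided into 2 equal shares of 1/2 among Kehinde, Abiodun.
Kehinde predeceased; the 1/2 allotted to Kehinde's branch passes to Kehinde's issue by representation.
Dayo is the sole taker at this level and receives the full 1/2.
Abiodun is living and takes 1/2.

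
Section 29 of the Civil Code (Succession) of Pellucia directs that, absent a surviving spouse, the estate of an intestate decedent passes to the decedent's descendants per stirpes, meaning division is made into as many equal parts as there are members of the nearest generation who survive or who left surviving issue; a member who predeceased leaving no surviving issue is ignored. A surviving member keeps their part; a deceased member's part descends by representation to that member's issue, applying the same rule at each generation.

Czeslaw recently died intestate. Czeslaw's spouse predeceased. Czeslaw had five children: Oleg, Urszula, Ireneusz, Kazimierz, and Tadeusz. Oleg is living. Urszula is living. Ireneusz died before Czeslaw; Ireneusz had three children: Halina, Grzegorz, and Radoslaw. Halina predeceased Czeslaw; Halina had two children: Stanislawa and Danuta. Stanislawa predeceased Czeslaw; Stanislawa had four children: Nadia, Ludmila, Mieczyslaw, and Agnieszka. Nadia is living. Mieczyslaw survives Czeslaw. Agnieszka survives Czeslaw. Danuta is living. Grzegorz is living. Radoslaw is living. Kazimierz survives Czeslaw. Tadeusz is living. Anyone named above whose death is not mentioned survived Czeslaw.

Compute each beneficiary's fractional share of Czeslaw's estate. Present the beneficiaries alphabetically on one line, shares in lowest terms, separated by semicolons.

Agnieszka 1/120; Danuta 1/30; Grzegorz 1/15; Kazimierz 1/5; Ludmila 1/120; Mieczyslaw 1/120; Nadia 1/120; Oleg 1/5; Radoslaw 1/15; Tadeusz 1/5; Urszula 1/5

There is no surviving spouse, so the entire estate passes to Czeslaw's descendants per stirpes.
The estate is divided into 5 equal shares of 1/5 among Oleg, Urszula, Ireneusz, Kazimierz, Tadeusz.
Oleg is living and takes 1/5.
Urszula is living and takes 1/5.
Ireneusz predeceased; the 1/5 allotted to Ireneusz's branch passes to Ireneusz's issue by representation.
The 1/5 is divided into 3 equal shares of 1/15 among Halina, Grzegorz, Radoslaw.
Halina predeceased; the 1/15 allotted to Halina's branch passes to Halina's issue by representation.
The 1/15 is divided into 2 equal shares of 1/30 among Stanislawa, Danuta.
Stanislawa predeceased; the 1/30 allotted to Stanislawa's branch passes to Stanislawa's issue by representation.
The 1/30 is divided into 4 equal shares of 1/120 among Nadia, Ludmila, Mieczyslaw, Agnieszka.
Nadia is living and takes 1/120.
Ludmila is living and takes 1/120.
Mieczyslaw is living and takes 1/120.
Agnieszka is living and takes 1/120.
Danuta is living and takes 1/30.
Grzegorz is living and takes 1/15.
Radoslaw is living and takes 1/15.
Kazimierz is living and takes 1/5.
Tadeusz is living and takes 1/5.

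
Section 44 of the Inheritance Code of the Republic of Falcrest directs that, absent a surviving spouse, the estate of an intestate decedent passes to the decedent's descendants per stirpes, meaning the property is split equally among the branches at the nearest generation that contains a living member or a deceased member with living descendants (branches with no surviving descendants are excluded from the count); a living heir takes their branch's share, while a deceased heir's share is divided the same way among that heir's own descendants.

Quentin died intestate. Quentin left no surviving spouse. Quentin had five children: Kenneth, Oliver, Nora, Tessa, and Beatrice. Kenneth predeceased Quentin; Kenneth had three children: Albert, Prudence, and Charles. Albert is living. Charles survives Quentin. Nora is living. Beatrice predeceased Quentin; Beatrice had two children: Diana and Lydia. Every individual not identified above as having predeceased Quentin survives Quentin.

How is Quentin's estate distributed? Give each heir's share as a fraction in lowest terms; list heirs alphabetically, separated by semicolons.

There is no surviving spouse, so the entire estate passes to Quentin's descendants per stirpes.
The estate is divided into 5 equal shares of 1/5 among Kenneth, Oliver, Nora, Tessa, Beatrice.
Kenneth predeceased; the 1/5 allotted to Kenneth's branch passes to Kenneth's issue by representation.
The 1/5 is divided into 3 equal shares of 1/15 among Albert, Prudence, Charles.
Albert is living and takes 1/15.
Prudence is living and takes 1/15.
Charles is living and takes 1/15.
Oliver is living and takes 1/5.
Nora is living and takes 1/5.
Tessa is living and takes 1/5.
Beatrice predeceased; the 1/5 allotted to Beatrice's branch passes to Beatrice's issue by representation.
The 1/5 is divided into 2 equal shares of 1/10 among Diana, Lydia.
Diana is living and takes 1/10.
Lydia is living and takes 1/10.

Albert 1/15; Charles 1/15; Diana 1/10; Lydia 1/10; Nora 1/5; Oliver 1/5; Prudence 1/15; Tessa 1/5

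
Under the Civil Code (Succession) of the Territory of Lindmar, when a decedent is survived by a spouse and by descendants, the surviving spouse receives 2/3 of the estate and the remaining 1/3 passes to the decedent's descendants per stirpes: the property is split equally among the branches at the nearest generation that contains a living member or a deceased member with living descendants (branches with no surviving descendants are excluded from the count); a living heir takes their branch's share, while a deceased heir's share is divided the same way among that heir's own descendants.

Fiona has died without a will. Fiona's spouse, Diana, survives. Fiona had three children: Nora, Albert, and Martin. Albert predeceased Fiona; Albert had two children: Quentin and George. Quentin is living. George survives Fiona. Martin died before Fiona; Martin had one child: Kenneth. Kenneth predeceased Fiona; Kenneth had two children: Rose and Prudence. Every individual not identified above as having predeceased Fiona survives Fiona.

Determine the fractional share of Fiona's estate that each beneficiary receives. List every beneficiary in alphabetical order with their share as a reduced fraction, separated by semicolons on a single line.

Diana 2/3; George 1/18; Nora 1/9; Prudence 1/18; Quentin 1/18; Rose 1/18

Diana, as surviving spouse, takes 2/3.
The remaining 1/3 passes to Fiona's descendants per stirpes.
The 1/3 is divided into 3 equal shares of 1/9 among Nora, Albert, Martin.
Nora is living and takes 1/9.
Albert predeceased; the 1/9 allotted to Albert's branch passes to Albert's issue by representation.
The 1/9 is divided into 2 equal shares of 1/18 among Quentin, George.
Quentin is living and takes 1/18.
George is living and takes 1/18.
Martin predeceased; the 1/9 allotted to Martin's branch passes to Martin's issue by representation.
Kenneth's line is the sole branch at this level, so the full 1/9 passes to Kenneth's issue by representation.
The 1/9 is divided into 2 equal shares of 1/18 among Rose, Prudence.
Rose is living and takes 1/18.
Prudence is living and takes 1/18.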